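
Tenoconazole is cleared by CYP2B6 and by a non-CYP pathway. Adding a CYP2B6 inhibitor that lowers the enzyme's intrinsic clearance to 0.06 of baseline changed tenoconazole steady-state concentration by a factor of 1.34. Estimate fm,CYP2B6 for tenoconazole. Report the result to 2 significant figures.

Call the CYP2B6 fraction fm. After the interaction, CL_new/CL_old = fm × 0.06 + (1 − fm).
Steady-state concentration ratio = 1 / (new CL fraction), so new CL fraction = 1 / 1.34 = 0.7463.
fm × 0.06 + 1 − fm = 0.7463  ⇒  fm × (0.06 − 1) = −0.2537  ⇒  fm = 0.27.

0.27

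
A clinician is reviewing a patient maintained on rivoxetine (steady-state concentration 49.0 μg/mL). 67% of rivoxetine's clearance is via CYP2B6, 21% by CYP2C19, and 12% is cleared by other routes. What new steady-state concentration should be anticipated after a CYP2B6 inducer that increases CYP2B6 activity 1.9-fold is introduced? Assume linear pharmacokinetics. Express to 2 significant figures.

CYP2B6: 0.67 × 1.9 = 1.273
CYP2C19: 0.21 (unchanged)
Other: 0.12 (unchanged)
Relative clearance = 1.273 + 0.21 + 0.12 = 1.603.
New steady-state concentration = baseline ÷ relative clearance = 49.0 / 1.603 = 31 μg/mL.

31 μg/mL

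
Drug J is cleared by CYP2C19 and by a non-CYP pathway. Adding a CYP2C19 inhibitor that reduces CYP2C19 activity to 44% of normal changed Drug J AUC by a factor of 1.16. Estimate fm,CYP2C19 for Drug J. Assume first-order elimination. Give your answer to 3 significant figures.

0.246

Let x = fm,CYP2C19. Because AUC ∝ 1/CL, relative clearance fell to 1/1.16 = 0.8621.
Setting x·0.44 + (1 − x) = 0.8621 and solving: x = (0.8621 − 1)/(0.44 − 1) = 0.246.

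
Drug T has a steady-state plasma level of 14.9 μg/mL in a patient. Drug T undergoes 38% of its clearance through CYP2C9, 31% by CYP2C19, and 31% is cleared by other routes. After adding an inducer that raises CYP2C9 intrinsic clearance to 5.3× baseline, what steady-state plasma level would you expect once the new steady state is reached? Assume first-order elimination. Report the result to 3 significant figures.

5.66 μg/mL

CYP2C9: 0.38 × 5.3 = 2.014
CYP2C19: 0.31 (unchanged)
Other: 0.31 (unchanged)
Relative clearance = 2.014 + 0.31 + 0.31 = 2.634.
With dosing unchanged, steady-state plasma level scales as 1/CL: 14.9 / 2.634 = 5.66 μg/mL.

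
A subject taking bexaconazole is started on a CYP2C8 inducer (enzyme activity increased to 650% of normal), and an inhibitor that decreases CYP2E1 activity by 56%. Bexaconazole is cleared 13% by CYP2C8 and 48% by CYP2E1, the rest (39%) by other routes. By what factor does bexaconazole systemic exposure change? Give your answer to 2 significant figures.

0.69

The CYP2C8 pathway (13% of clearance) increases to 6.5× activity: 0.13 × 6.5 = 0.845.
The CYP2E1 pathway (48% of clearance) drops to 0.44× activity: 0.48 × 0.44 = 0.2112.
Non-CYP routes (39%) are unchanged.
CL_new/CL_old = 0.845 + 0.2112 + 0.39 = 1.4462.
Net systemic exposure ratio = 1 / 1.4462 = 0.69.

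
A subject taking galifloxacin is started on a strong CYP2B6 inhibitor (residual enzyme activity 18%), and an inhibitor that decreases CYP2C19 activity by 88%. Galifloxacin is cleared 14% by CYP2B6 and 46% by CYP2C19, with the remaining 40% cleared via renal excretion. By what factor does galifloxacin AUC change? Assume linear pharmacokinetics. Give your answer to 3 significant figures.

The CYP2B6 pathway (14% of clearance) drops to 0.18× activity: 0.14 × 0.18 = 0.0252.
The CYP2C19 pathway (46% of clearance) falls to 0.12× activity: 0.46 × 0.12 = 0.0552.
The remaining 40% of clearance is unaffected.
Relative clearance = 0.0252 + 0.0552 + 0.4 = 0.4804.
Because AUC varies inversely with clearance, the combined effect is 1 / 0.4804 = 2.08.

2.08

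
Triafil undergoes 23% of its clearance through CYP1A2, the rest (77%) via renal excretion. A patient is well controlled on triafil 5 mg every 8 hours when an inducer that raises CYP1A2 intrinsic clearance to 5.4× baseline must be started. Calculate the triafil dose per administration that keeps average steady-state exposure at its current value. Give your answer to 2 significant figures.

10 mg

CYP1A2: 0.23 × 5.4 = 1.242
Other: 0.77 (unchanged)
CL_new/CL_old = 1.242 + 0.77 = 2.012.
Css,avg = (dose rate)/CL, so holding Css fixed requires dose ∝ CL: 5 × 2.012 = 10 mg.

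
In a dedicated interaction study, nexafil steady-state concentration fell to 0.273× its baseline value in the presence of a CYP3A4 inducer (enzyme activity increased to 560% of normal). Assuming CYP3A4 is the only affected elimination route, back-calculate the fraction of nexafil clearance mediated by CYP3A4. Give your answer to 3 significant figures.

CL'/CL = 1 / 0.273 = 3.663
5.6·fm + (1 − fm) = 3.663
fm = (3.663 − 1) / (5.6 − 1) = 0.579

0.579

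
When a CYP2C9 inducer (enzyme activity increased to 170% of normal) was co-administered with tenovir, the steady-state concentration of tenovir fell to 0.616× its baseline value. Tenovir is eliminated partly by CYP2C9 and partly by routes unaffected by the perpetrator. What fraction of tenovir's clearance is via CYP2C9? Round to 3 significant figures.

0.891

Let fm be the CYP2C9 fraction. New clearance relative to baseline = fm × 1.7 + (1 − fm).
Steady-state concentration ratio = 1 / (new CL fraction), so new CL fraction = 1 / 0.616 = 1.623.
fm × 1.7 + 1 − fm = 1.623  ⇒  fm × (1.7 − 1) = 0.6234  ⇒  fm = 0.891.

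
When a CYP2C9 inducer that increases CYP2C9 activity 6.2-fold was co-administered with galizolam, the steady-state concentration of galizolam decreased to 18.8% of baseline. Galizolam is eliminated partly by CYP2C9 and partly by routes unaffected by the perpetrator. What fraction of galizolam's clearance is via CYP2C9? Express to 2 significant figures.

Write x for the fraction cleared via CYP2C9. The observed steady-state concentration change means clearance rose to 1/0.188 = 5.319 of baseline.
Setting x·6.2 + (1 − x) = 5.319 and solving: x = (5.319 − 1)/(6.2 − 1) = 0.83.

0.83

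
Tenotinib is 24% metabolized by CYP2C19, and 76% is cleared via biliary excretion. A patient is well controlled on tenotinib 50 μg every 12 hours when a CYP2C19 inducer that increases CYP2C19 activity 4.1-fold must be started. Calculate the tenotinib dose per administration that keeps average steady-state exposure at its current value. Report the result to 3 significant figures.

87.2 μg

The CYP2C19 pathway (24% of clearance) is boosted to 4.1× activity: 0.24 × 4.1 = 0.984.
Non-CYP routes (76%) are unchanged.
Relative clearance = 0.984 + 0.76 = 1.744.
Exposure is unchanged when dose changes in proportion to clearance. New dose = 50 μg × 1.744 = 87.2 μg.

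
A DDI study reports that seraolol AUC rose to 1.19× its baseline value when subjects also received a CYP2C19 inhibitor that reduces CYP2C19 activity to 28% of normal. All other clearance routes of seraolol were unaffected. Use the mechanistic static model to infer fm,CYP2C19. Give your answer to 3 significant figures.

0.222

Let fm be the CYP2C19 fraction. New clearance relative to baseline = fm × 0.28 + (1 − fm).
AUC ratio = 1 / (new CL fraction), so new CL fraction = 1 / 1.19 = 0.8403.
fm × 0.28 + 1 − fm = 0.8403  ⇒  fm × (0.28 − 1) = −0.1597  ⇒  fm = 0.222.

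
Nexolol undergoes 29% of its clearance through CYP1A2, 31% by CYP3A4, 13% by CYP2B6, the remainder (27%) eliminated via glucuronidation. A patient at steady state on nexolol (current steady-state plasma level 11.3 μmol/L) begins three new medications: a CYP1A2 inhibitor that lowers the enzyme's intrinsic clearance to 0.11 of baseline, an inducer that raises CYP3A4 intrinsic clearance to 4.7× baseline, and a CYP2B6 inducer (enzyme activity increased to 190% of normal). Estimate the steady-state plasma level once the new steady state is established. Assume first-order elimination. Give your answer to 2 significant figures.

The CYP1A2 pathway (29% of clearance) falls to 0.11× activity: 0.29 × 0.11 = 0.0319.
The CYP3A4 pathway (31% of clearance) increases to 4.7× activity: 0.31 × 4.7 = 1.457.
The CYP2B6 pathway (13% of clearance) rises to 1.9× activity: 0.13 × 1.9 = 0.247.
The remaining 27% of clearance is unaffected.
New clearance relative to baseline: 0.0319 + 1.457 + 0.247 + 0.27 = 2.0059.
New steady-state plasma level = 11.3 / 2.0059 = 5.6 μmol/L (concentration scales inversely with clearance).

5.6 μmol/L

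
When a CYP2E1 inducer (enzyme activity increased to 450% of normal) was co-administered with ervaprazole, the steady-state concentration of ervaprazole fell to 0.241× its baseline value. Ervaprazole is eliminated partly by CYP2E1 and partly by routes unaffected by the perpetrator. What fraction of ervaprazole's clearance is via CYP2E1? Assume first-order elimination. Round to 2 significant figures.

0.90

CL'/CL = 1 / 0.241 = 4.149
4.5·fm + (1 − fm) = 4.149
fm = (4.149 − 1) / (4.5 − 1) = 0.90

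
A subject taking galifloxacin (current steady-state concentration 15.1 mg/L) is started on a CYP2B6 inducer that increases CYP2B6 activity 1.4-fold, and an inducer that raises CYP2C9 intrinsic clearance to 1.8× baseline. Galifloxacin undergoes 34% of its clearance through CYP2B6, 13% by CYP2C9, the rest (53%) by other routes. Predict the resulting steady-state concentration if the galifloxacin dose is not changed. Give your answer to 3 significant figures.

The CYP2B6 pathway (34% of clearance) increases to 1.4× activity: 0.34 × 1.4 = 0.476.
The CYP2C9 pathway (13% of clearance) rises to 1.8× activity: 0.13 × 1.8 = 0.234.
The remaining 53% of clearance is unaffected.
New clearance relative to baseline: 0.476 + 0.234 + 0.53 = 1.24.
New steady-state concentration = 15.1 / 1.24 = 12.2 mg/L (concentration scales inversely with clearance).

12.2 mg/L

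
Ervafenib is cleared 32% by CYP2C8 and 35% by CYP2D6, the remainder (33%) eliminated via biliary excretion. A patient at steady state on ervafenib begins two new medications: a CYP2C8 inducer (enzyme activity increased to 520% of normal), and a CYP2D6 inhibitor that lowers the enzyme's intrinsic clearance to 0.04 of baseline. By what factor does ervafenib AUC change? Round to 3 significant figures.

The CYP2C8 pathway (32% of clearance) increases to 5.2× activity: 0.32 × 5.2 = 1.664.
The CYP2D6 pathway (35% of clearance) is reduced to 0.04× activity: 0.35 × 0.04 = 0.014.
Non-CYP routes (33%) are unchanged.
CL_new/CL_old = 1.664 + 0.014 + 0.33 = 2.008.
AUC ∝ 1/CL: fold-change = 1 / 2.008 = 0.498.

0.498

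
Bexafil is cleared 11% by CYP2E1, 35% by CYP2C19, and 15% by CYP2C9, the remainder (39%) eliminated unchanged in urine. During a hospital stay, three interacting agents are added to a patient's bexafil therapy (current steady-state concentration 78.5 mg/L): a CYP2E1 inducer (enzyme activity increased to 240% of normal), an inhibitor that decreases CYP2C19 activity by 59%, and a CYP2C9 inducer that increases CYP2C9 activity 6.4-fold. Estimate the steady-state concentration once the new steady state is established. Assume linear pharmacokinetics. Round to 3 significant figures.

44.7 mg/L

The CYP2E1 pathway (11% of clearance) is boosted to 2.4× activity: 0.11 × 2.4 = 0.264.
The CYP2C19 pathway (35% of clearance) falls to 0.41× activity: 0.35 × 0.41 = 0.1435.
The CYP2C9 pathway (15% of clearance) increases to 6.4× activity: 0.15 × 6.4 = 0.96.
The remaining 39% of clearance is unaffected.
Relative clearance = 0.264 + 0.1435 + 0.96 + 0.39 = 1.7575.
Steady-state concentration ∝ 1/CL: new value = 78.5 / 1.7575 = 44.7 mg/L.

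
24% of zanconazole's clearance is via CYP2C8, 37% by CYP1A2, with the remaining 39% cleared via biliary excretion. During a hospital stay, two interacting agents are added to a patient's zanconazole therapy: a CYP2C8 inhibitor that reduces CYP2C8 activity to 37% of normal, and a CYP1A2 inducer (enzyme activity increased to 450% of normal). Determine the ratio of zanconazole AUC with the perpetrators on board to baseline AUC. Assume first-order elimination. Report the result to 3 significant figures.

0.466

The CYP2C8 pathway (24% of clearance) falls to 0.37× activity: 0.24 × 0.37 = 0.0888.
The CYP1A2 pathway (37% of clearance) rises to 4.5× activity: 0.37 × 4.5 = 1.665.
The remaining 39% of clearance is unaffected.
Relative clearance = 0.0888 + 1.665 + 0.39 = 2.1438.
AUC ∝ 1/CL: fold-change = 1 / 2.1438 = 0.466.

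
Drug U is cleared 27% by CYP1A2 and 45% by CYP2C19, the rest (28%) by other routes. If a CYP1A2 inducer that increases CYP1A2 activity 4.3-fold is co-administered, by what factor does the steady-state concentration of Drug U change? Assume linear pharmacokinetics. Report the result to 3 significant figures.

CYP1A2: 0.27 × 4.3 = 1.161
CYP2C19: 0.45 (unchanged)
Other: 0.28 (unchanged)
Relative clearance = 1.161 + 0.45 + 0.28 = 1.891.
Since steady-state concentration ∝ 1/CL, the ratio is 1 / 1.891 = 0.529.

0.529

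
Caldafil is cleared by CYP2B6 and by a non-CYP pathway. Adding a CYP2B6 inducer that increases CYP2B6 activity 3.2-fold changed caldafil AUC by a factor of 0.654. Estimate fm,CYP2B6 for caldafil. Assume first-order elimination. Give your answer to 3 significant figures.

Write x for the fraction cleared via CYP2B6. The observed AUC change means clearance rose to 1/0.654 = 1.529 of baseline.
Only the CYP2B6 route changed, so 1.529 = x·3.2 + (1 − x), giving x = 0.240.

0.240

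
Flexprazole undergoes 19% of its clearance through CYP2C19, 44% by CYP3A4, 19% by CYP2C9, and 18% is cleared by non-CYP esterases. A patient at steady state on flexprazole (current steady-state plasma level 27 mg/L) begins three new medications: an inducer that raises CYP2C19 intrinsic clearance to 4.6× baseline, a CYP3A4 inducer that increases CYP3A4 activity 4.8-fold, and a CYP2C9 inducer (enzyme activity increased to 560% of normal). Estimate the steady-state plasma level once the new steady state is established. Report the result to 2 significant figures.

6.4 mg/L

The CYP2C19 pathway (19% of clearance) increases to 4.6× activity: 0.19 × 4.6 = 0.874.
The CYP3A4 pathway (44% of clearance) is boosted to 4.8× activity: 0.44 × 4.8 = 2.112.
The CYP2C9 pathway (19% of clearance) is boosted to 5.6× activity: 0.19 × 5.6 = 1.064.
Non-CYP routes (18%) are unchanged.
CL_new/CL_old = 0.874 + 2.112 + 1.064 + 0.18 = 4.23.
Steady-state plasma level ∝ 1/CL: new value = 27 / 4.23 = 6.4 mg/L.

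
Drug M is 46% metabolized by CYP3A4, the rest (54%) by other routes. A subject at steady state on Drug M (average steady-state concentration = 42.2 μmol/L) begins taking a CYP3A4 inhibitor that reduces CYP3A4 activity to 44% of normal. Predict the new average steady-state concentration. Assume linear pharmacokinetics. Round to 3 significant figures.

56.8 μmol/L

CYP3A4: 0.46 × 0.44 = 0.2024
Other: 0.54 (unchanged)
Relative clearance = 0.2024 + 0.54 = 0.7424.
With dosing unchanged, average steady-state concentration scales as 1/CL: 42.2 / 0.7424 = 56.8 μmol/L.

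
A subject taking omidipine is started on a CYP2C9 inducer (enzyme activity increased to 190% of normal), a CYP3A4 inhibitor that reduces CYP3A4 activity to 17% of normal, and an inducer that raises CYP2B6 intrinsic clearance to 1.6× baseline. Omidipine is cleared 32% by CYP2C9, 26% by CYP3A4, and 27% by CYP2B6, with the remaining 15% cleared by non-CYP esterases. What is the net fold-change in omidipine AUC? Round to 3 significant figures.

The CYP2C9 pathway (32% of clearance) is boosted to 1.9× activity: 0.32 × 1.9 = 0.608.
The CYP3A4 pathway (26% of clearance) drops to 0.17× activity: 0.26 × 0.17 = 0.0442.
The CYP2B6 pathway (27% of clearance) increases to 1.6× activity: 0.27 × 1.6 = 0.432.
Non-CYP routes (15%) are unchanged.
Relative clearance = 0.608 + 0.0442 + 0.432 + 0.15 = 1.2342.
Because AUC varies inversely with clearance, the combined effect is 1 / 1.2342 = 0.810.

0.810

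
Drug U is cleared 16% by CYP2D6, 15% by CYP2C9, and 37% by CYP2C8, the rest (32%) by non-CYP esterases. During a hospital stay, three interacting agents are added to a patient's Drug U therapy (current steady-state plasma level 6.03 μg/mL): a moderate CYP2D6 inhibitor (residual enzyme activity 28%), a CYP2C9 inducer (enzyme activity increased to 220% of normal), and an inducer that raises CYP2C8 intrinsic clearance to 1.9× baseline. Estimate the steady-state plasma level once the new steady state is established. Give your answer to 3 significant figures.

4.31 μg/mL

The CYP2D6 pathway (16% of clearance) drops to 0.28× activity: 0.16 × 0.28 = 0.0448.
The CYP2C9 pathway (15% of clearance) is boosted to 2.2× activity: 0.15 × 2.2 = 0.33.
The CYP2C8 pathway (37% of clearance) is boosted to 1.9× activity: 0.37 × 1.9 = 0.703.
The remaining 32% of clearance is unaffected.
Relative clearance = 0.0448 + 0.33 + 0.703 + 0.32 = 1.3978.
New steady-state plasma level = 6.03 / 1.3978 = 4.31 μg/mL (concentration scales inversely with clearance).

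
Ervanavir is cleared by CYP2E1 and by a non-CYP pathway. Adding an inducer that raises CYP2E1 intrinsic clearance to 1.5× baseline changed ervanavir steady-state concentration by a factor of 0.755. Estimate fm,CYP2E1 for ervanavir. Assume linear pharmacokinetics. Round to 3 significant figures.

Let x = fm,CYP2E1. Because steady-state concentration ∝ 1/CL, relative clearance rose to 1/0.755 = 1.325.
Setting x·1.5 + (1 − x) = 1.325 and solving: x = (1.325 − 1)/(1.5 − 1) = 0.649.

0.649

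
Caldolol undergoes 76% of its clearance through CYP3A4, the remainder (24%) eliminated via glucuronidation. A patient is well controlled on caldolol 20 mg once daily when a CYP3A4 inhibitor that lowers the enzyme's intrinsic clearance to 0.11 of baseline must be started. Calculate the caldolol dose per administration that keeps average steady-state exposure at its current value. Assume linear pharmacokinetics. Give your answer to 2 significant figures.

The CYP3A4 pathway (76% of clearance) is reduced to 0.11× activity: 0.76 × 0.11 = 0.0836.
The remaining 24% of clearance is unaffected.
CL_new/CL_old = 0.0836 + 0.24 = 0.3236.
Exposure is unchanged when dose changes in proportion to clearance. New dose = 20 mg × 0.3236 = 6.5 mg.

6.5 mg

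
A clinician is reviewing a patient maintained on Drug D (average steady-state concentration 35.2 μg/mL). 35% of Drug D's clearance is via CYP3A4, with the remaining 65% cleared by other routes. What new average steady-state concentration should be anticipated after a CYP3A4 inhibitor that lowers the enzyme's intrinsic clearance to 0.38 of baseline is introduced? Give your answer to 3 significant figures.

45.0 μg/mL

The CYP3A4 pathway (35% of clearance) drops to 0.38× activity: 0.35 × 0.38 = 0.133.
The remaining 65% of clearance is unaffected.
CL_new/CL_old = 0.133 + 0.65 = 0.783.
New average steady-state concentration = baseline ÷ relative clearance = 35.2 / 0.783 = 45.0 μg/mL.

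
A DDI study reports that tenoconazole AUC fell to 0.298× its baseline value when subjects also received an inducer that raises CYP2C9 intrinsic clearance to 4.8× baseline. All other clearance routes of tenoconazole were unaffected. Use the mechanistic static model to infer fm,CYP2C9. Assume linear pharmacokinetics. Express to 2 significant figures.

CL'/CL = 1 / 0.298 = 3.356
4.8·fm + (1 − fm) = 3.356
fm = (3.356 − 1) / (4.8 − 1) = 0.62

0.62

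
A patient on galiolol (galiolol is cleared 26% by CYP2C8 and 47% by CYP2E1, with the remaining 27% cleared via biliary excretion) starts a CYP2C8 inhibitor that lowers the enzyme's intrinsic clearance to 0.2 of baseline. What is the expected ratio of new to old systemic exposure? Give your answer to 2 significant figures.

CYP2C8: 0.26 × 0.2 = 0.052
CYP2E1: 0.47 (unchanged)
Other: 0.27 (unchanged)
New clearance relative to baseline: 0.052 + 0.47 + 0.27 = 0.792.
Systemic exposure is inversely proportional to clearance, so the fold-change is 1 / 0.792 = 1.3.

1.3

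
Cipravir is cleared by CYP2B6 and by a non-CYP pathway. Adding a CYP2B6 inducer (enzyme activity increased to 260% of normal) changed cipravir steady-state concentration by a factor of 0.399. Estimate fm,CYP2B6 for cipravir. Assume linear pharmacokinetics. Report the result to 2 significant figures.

Call the CYP2B6 fraction fm. After the interaction, CL_new/CL_old = fm × 2.6 + (1 − fm).
Steady-state concentration ratio = 1 / (new CL fraction), so new CL fraction = 1 / 0.399 = 2.506.
fm × 2.6 + 1 − fm = 2.506  ⇒  fm × (2.6 − 1) = 1.506  ⇒  fm = 0.94.

0.94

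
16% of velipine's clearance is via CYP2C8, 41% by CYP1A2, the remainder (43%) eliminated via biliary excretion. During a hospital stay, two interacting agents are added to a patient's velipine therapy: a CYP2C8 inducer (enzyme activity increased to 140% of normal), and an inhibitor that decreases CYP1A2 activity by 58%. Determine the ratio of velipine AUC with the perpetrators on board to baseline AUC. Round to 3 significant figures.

CYP2C8: 0.16 × 1.4 = 0.224
CYP1A2: 0.41 × 0.42 = 0.1722
Other: 0.43 (unchanged)
New clearance relative to baseline: 0.224 + 0.1722 + 0.43 = 0.8262.
AUC ∝ 1/CL: fold-change = 1 / 0.8262 = 1.21.

1.21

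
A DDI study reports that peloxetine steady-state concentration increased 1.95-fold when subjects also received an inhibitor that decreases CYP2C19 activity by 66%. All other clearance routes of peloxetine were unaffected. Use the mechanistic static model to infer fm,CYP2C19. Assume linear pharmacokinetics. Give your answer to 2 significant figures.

Let fm be the CYP2C19 fraction. New clearance relative to baseline = fm × 0.34 + (1 − fm).
Steady-state concentration ratio = 1 / (new CL fraction), so new CL fraction = 1 / 1.95 = 0.5128.
fm × 0.34 + 1 − fm = 0.5128  ⇒  fm × (0.34 − 1) = −0.4872  ⇒  fm = 0.74.

0.74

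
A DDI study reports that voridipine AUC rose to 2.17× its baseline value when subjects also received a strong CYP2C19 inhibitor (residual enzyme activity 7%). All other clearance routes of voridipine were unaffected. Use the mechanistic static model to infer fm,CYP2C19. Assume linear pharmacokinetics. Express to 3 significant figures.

0.580

CL'/CL = 1 / 2.17 = 0.4608
0.07·fm + (1 − fm) = 0.4608
fm = (0.4608 − 1) / (0.07 − 1) = 0.580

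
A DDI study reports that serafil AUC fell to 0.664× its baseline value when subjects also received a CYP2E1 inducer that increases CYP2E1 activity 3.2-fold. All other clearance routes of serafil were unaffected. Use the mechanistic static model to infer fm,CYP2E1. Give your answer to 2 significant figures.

Let x = fm,CYP2E1. Because AUC ∝ 1/CL, relative clearance rose to 1/0.664 = 1.506.
Setting x·3.2 + (1 − x) = 1.506 and solving: x = (1.506 − 1)/(3.2 − 1) = 0.23.

0.23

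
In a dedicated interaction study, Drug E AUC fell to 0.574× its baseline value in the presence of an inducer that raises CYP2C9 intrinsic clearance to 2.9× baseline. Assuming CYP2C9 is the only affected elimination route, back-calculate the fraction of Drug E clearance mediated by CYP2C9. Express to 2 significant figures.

0.39

Write x for the fraction cleared via CYP2C9. The observed AUC change means clearance rose to 1/0.574 = 1.742 of baseline.
Setting x·2.9 + (1 − x) = 1.742 and solving: x = (1.742 − 1)/(2.9 − 1) = 0.39.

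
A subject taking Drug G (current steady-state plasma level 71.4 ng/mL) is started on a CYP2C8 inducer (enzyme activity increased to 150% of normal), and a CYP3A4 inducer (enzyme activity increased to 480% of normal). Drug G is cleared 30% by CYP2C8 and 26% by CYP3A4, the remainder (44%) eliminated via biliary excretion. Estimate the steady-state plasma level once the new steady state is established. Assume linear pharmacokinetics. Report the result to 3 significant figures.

33.4 ng/mL

CYP2C8: 0.3 × 1.5 = 0.45
CYP3A4: 0.26 × 4.8 = 1.248
Other: 0.44 (unchanged)
New clearance relative to baseline: 0.45 + 1.248 + 0.44 = 2.138.
Dividing the baseline by the relative clearance: 71.4 / 2.138 = 33.4 ng/mL.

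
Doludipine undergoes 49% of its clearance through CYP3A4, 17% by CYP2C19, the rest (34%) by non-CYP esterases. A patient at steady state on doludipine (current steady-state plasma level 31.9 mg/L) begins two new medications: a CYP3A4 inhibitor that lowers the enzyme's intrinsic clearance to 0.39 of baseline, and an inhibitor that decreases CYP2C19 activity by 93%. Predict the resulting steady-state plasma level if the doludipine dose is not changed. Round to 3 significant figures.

The CYP3A4 pathway (49% of clearance) is reduced to 0.39× activity: 0.49 × 0.39 = 0.1911.
The CYP2C19 pathway (17% of clearance) drops to 0.07× activity: 0.17 × 0.07 = 0.0119.
The remaining 34% of clearance is unaffected.
CL_new/CL_old = 0.1911 + 0.0119 + 0.34 = 0.543.
New steady-state plasma level = 31.9 / 0.543 = 58.7 mg/L (concentration scales inversely with clearance).

58.7 mg/L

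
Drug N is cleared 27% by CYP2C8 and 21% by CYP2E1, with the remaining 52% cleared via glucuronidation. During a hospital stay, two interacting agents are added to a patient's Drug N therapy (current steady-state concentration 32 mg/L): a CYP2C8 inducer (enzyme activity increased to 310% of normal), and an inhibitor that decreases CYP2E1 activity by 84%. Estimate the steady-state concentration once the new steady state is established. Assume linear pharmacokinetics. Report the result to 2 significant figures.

23 mg/L

CYP2C8: 0.27 × 3.1 = 0.837
CYP2E1: 0.21 × 0.16 = 0.0336
Other: 0.52 (unchanged)
Relative clearance = 0.837 + 0.0336 + 0.52 = 1.3906.
New steady-state concentration = 32 / 1.3906 = 23 mg/L (concentration scales inversely with clearance).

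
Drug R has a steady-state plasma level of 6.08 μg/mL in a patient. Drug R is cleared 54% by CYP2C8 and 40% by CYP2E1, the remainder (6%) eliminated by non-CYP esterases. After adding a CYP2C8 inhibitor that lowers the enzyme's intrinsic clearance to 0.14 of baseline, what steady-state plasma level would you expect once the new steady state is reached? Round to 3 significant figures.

11.4 μg/mL

The CYP2C8 pathway (54% of clearance) is reduced to 0.14× activity: 0.54 × 0.14 = 0.0756.
CYP2E1 (40%) and the residual 6% are unaffected.
Relative clearance = 0.0756 + 0.4 + 0.06 = 0.5356.
New steady-state plasma level = baseline ÷ relative clearance = 6.08 / 0.5356 = 11.4 μg/mL.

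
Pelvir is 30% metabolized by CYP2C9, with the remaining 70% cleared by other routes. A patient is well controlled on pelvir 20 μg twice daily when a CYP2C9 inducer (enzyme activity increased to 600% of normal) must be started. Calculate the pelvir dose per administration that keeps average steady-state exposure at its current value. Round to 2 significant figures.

50 μg

CYP2C9: 0.3 × 6 = 1.8
Other: 0.7 (unchanged)
CL_new/CL_old = 1.8 + 0.7 = 2.5.
To maintain the same steady-state level, dose must scale with clearance: new dose = 20 × 2.5 = 50 μg.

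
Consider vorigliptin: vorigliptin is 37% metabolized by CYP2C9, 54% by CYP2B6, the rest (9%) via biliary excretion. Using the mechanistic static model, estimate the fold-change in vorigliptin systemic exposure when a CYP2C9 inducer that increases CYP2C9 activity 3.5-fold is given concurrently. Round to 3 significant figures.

0.519

The CYP2C9 pathway (37% of clearance) is boosted to 3.5× activity: 0.37 × 3.5 = 1.295.
CYP2B6 (54%) and the residual 9% are unaffected.
Relative clearance = 1.295 + 0.54 + 0.09 = 1.925.
Since systemic exposure ∝ 1/CL, the ratio is 1 / 1.925 = 0.519.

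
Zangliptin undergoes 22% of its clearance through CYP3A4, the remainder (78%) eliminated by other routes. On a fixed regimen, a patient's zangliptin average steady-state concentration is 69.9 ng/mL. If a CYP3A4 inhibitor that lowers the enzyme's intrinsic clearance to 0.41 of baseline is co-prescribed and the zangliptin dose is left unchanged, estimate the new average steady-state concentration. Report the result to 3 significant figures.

80.3 ng/mL

The CYP3A4 pathway (22% of clearance) falls to 0.41× activity: 0.22 × 0.41 = 0.0902.
The remaining 78% of clearance is unaffected.
CL_new/CL_old = 0.0902 + 0.78 = 0.8702.
With dosing unchanged, average steady-state concentration scales as 1/CL: 69.9 / 0.8702 = 80.3 ng/mL.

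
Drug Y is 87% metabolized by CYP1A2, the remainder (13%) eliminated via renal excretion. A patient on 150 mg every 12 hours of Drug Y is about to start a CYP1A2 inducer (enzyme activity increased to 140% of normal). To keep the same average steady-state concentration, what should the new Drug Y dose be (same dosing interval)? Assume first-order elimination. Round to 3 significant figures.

The CYP1A2 pathway (87% of clearance) is boosted to 1.4× activity: 0.87 × 1.4 = 1.218.
Non-CYP routes (13%) are unchanged.
New clearance relative to baseline: 1.218 + 0.13 = 1.348.
Exposure is unchanged when dose changes in proportion to clearance. New dose = 150 mg × 1.348 = 202 mg.

202 mg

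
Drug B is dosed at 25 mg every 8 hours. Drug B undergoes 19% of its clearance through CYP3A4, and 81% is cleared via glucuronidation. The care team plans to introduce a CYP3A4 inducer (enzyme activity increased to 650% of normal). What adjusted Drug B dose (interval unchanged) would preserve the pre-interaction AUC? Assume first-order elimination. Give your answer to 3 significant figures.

CYP3A4: 0.19 × 6.5 = 1.235
Other: 0.81 (unchanged)
Relative clearance = 1.235 + 0.81 = 2.045.
To maintain the same steady-state level, dose must scale with clearance: new dose = 25 × 2.045 = 51.1 mg.

51.1 mg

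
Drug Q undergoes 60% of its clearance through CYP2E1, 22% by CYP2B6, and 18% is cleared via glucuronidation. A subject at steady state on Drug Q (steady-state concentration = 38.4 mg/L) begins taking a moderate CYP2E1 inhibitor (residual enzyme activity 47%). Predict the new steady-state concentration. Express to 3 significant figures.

The CYP2E1 pathway (60% of clearance) drops to 0.47× activity: 0.6 × 0.47 = 0.282.
CYP2B6 (22%) and the residual 18% are unaffected.
CL_new/CL_old = 0.282 + 0.22 + 0.18 = 0.682.
New steady-state concentration = baseline ÷ relative clearance = 38.4 / 0.682 = 56.3 mg/L.

56.3 mg/L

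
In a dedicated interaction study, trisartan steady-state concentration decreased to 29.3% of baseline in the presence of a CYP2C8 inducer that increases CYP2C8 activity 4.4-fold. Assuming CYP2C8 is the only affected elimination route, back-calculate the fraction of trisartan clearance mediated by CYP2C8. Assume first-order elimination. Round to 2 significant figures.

Write x for the fraction cleared via CYP2C8. The observed steady-state concentration change means clearance rose to 1/0.293 = 3.413 of baseline.
Setting x·4.4 + (1 − x) = 3.413 and solving: x = (3.413 − 1)/(4.4 − 1) = 0.71.

0.71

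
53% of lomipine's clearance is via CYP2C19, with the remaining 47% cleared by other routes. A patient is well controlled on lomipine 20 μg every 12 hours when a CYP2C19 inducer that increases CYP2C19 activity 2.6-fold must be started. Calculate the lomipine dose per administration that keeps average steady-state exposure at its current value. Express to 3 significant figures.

CYP2C19: 0.53 × 2.6 = 1.378
Other: 0.47 (unchanged)
New clearance relative to baseline: 1.378 + 0.47 = 1.848.
Exposure is unchanged when dose changes in proportion to clearance. New dose = 20 μg × 1.848 = 37.0 μg.

37.0 μg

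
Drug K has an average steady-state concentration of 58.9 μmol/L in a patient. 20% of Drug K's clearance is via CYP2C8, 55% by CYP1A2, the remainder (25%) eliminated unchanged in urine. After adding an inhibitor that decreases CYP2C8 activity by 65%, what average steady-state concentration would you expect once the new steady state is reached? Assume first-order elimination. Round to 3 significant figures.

The CYP2C8 pathway (20% of clearance) falls to 0.35× activity: 0.2 × 0.35 = 0.07.
CYP1A2 (55%) and the residual 25% are unaffected.
Relative clearance = 0.07 + 0.55 + 0.25 = 0.87.
With dosing unchanged, average steady-state concentration scales as 1/CL: 58.9 / 0.87 = 67.7 μmol/L.

67.7 μmol/L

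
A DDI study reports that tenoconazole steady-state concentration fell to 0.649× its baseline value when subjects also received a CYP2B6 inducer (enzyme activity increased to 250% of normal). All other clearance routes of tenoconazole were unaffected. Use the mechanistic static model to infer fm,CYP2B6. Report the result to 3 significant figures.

0.361

CL'/CL = 1 / 0.649 = 1.541
2.5·fm + (1 − fm) = 1.541
fm = (1.541 − 1) / (2.5 − 1) = 0.361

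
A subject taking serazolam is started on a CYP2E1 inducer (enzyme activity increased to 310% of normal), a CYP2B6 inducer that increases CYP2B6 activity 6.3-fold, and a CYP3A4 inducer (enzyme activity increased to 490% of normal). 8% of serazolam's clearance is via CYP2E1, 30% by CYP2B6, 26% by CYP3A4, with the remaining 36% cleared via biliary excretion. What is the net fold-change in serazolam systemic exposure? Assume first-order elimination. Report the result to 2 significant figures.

The CYP2E1 pathway (8% of clearance) increases to 3.1× activity: 0.08 × 3.1 = 0.248.
The CYP2B6 pathway (30% of clearance) increases to 6.3× activity: 0.3 × 6.3 = 1.89.
The CYP3A4 pathway (26% of clearance) rises to 4.9× activity: 0.26 × 4.9 = 1.274.
The remaining 36% of clearance is unaffected.
New clearance relative to baseline: 0.248 + 1.89 + 1.274 + 0.36 = 3.772.
Net systemic exposure ratio = 1 / 3.772 = 0.27.

0.27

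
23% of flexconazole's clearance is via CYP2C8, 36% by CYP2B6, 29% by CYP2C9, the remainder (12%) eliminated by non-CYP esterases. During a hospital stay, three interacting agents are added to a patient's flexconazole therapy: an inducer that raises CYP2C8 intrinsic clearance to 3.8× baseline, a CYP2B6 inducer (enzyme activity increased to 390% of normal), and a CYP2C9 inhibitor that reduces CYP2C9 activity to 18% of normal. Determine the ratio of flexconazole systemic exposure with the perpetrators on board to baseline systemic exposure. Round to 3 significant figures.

The CYP2C8 pathway (23% of clearance) rises to 3.8× activity: 0.23 × 3.8 = 0.874.
The CYP2B6 pathway (36% of clearance) is boosted to 3.9× activity: 0.36 × 3.9 = 1.404.
The CYP2C9 pathway (29% of clearance) is reduced to 0.18× activity: 0.29 × 0.18 = 0.0522.
Non-CYP routes (12%) are unchanged.
Relative clearance = 0.874 + 1.404 + 0.0522 + 0.12 = 2.4502.
Because systemic exposure varies inversely with clearance, the combined effect is 1 / 2.4502 = 0.408.

0.408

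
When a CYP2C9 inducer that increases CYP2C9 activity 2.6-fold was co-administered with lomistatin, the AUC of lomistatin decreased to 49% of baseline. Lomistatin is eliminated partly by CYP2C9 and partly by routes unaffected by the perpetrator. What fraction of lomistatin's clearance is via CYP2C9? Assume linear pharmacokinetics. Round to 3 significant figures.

CL'/CL = 1 / 0.490 = 2.041
2.6·fm + (1 − fm) = 2.041
fm = (2.041 − 1) / (2.6 − 1) = 0.651

0.651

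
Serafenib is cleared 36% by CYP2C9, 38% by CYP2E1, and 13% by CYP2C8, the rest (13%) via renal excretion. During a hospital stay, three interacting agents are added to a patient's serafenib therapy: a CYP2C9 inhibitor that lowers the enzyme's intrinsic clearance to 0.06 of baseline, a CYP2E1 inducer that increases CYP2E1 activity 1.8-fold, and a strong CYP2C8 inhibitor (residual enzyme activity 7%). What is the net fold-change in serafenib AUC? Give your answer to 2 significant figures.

1.2

The CYP2C9 pathway (36% of clearance) is reduced to 0.06× activity: 0.36 × 0.06 = 0.0216.
The CYP2E1 pathway (38% of clearance) increases to 1.8× activity: 0.38 × 1.8 = 0.684.
The CYP2C8 pathway (13% of clearance) is reduced to 0.07× activity: 0.13 × 0.07 = 0.0091.
The remaining 13% of clearance is unaffected.
New clearance relative to baseline: 0.0216 + 0.684 + 0.0091 + 0.13 = 0.8447.
Net AUC ratio = 1 / 0.8447 = 1.2.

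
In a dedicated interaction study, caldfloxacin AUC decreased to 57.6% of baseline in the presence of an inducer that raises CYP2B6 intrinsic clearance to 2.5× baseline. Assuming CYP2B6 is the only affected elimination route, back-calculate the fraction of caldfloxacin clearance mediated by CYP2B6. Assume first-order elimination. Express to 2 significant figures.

Call the CYP2B6 fraction fm. After the interaction, CL_new/CL_old = fm × 2.5 + (1 − fm).
AUC ratio = 1 / (new CL fraction), so new CL fraction = 1 / 0.576 = 1.736.
fm × 2.5 + 1 − fm = 1.736  ⇒  fm × (2.5 − 1) = 0.7361  ⇒  fm = 0.49.

0.49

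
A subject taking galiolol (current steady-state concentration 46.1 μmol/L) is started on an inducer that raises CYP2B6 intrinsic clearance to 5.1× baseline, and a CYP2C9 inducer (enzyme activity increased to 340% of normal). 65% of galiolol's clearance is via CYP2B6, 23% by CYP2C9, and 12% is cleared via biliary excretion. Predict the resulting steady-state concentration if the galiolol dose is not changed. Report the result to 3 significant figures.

10.9 μmol/L

The CYP2B6 pathway (65% of clearance) is boosted to 5.1× activity: 0.65 × 5.1 = 3.315.
The CYP2C9 pathway (23% of clearance) rises to 3.4× activity: 0.23 × 3.4 = 0.782.
Non-CYP routes (12%) are unchanged.
CL_new/CL_old = 3.315 + 0.782 + 0.12 = 4.217.
Steady-state concentration ∝ 1/CL: new value = 46.1 / 4.217 = 10.9 μmol/L.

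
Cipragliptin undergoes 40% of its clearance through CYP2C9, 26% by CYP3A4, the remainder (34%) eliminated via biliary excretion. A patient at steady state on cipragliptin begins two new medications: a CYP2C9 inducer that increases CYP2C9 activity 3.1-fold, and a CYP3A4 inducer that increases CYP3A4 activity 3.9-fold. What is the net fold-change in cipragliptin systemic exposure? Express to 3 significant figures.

0.386

CYP2C9: 0.4 × 3.1 = 1.24
CYP3A4: 0.26 × 3.9 = 1.014
Other: 0.34 (unchanged)
Relative clearance = 1.24 + 1.014 + 0.34 = 2.594.
Systemic exposure ∝ 1/CL: fold-change = 1 / 2.594 = 0.386.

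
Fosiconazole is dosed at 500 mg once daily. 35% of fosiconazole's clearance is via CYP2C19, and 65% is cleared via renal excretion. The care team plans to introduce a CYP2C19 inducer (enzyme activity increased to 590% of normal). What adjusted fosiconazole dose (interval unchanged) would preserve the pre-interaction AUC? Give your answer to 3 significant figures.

CYP2C19: 0.35 × 5.9 = 2.065
Other: 0.65 (unchanged)
New clearance relative to baseline: 2.065 + 0.65 = 2.715.
Exposure is unchanged when dose changes in proportion to clearance. New dose = 500 mg × 2.715 = 1.36 × 10³ mg.

1.36 × 10³ mg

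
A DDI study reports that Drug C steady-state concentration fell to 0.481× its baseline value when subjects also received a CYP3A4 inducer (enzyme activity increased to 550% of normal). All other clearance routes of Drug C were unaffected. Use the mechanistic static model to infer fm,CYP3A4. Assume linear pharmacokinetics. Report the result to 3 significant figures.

Write x for the fraction cleared via CYP3A4. The observed steady-state concentration change means clearance rose to 1/0.481 = 2.079 of baseline.
Setting x·5.5 + (1 − x) = 2.079 and solving: x = (2.079 − 1)/(5.5 − 1) = 0.240.

0.240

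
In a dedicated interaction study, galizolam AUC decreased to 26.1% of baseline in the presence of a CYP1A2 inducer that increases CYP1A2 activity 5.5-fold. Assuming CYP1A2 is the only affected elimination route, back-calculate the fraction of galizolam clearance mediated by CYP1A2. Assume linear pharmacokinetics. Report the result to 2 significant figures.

Let x = fm,CYP1A2. Because AUC ∝ 1/CL, relative clearance rose to 1/0.261 = 3.831.
Only the CYP1A2 route changed, so 3.831 = x·5.5 + (1 − x), giving x = 0.63.

0.63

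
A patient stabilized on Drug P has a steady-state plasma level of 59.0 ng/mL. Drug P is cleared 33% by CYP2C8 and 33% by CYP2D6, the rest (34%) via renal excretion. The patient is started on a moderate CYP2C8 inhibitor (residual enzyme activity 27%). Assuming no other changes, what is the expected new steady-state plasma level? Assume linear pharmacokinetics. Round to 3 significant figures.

77.7 ng/mL

The CYP2C8 pathway (33% of clearance) drops to 0.27× activity: 0.33 × 0.27 = 0.0891.
CYP2D6 (33%) and the residual 34% are unaffected.
New clearance relative to baseline: 0.0891 + 0.33 + 0.34 = 0.7591.
Steady-state plasma level ∝ 1/CL, so new value = 59.0 / 0.7591 = 77.7 ng/mL.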